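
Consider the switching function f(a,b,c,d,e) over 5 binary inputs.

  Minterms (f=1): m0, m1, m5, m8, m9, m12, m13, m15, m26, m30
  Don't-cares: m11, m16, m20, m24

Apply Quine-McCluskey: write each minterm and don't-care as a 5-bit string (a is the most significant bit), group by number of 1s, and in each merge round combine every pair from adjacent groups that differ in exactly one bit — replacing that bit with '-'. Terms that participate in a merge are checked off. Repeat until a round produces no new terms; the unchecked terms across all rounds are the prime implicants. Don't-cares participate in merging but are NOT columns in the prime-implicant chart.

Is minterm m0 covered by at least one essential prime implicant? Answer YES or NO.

NO

size-2^0 implicants → 00000(✓)  00001(✓)  00101(✓)  01000(✓)  01001(✓)  01011(✓)  01100(✓)  01101(✓)  01111(✓)  10000(✓)  10100(✓)  11000(✓)  11010(✓)  11110(✓)
size-2^1 implicants → -0000(✓)  -1000(✓)  0-000(✓)  0-001(✓)  0-101(✓)  00-01(✓)  0000-(✓)  01-00(✓)  01-01(✓)  01-11(✓)  010-1(✓)  0100-(✓)  011-1(✓)  0110-(✓)  1-000(✓)  10-00  11-10  110-0
size-2^2 implicants → --000  0--01  0-00-  01--1  01-0-
Unchecked terms (primes): --000, 0--01, 0-00-, 01--1, 01-0-, 10-00, 11-10, 110-0
Minterm coverage:
  m0 ⊆ --000,0-00-
  m1 ⊆ 0--01,0-00-
  m5 ⊆ 0--01 [E]
  m8 ⊆ --000,0-00-,01-0-
  m9 ⊆ 0--01,0-00-,01--1,01-0-
  m12 ⊆ 01-0- [E]
  m13 ⊆ 0--01,01--1,01-0-
  m15 ⊆ 01--1 [E]
  m26 ⊆ 11-10,110-0
  m30 ⊆ 11-10 [E]
E = {0--01, 01--1, 01-0-, 11-10}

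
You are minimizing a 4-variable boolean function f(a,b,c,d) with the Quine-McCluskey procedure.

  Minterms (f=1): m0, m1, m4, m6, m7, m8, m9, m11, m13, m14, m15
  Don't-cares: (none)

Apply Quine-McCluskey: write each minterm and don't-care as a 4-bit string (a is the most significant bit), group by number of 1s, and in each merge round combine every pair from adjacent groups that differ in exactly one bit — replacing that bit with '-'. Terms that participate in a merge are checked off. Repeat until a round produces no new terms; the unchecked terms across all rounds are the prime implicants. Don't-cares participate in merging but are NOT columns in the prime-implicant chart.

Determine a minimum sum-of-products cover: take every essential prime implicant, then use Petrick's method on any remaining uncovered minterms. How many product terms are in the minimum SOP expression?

Round 0: 0000✓ 0001✓ 0100✓ 0110✓ 0111✓ 1000✓ 1001✓ 1011✓ 1101✓ 1110✓ 1111✓
Round 1: -000✓ -001✓ -110✓ -111✓ 0-00 000-✓ 01-0 011-✓ 1-01✓ 1-11✓ 10-1✓ 100-✓ 11-1✓ 111-✓
Round 2: -00- -11- 1--1
PIs = {-00-, -11-, 0-00, 01-0, 1--1}
Coverage chart:
  m0: -00-,0-00
  m1: -00- ←essential
  m4: 0-00,01-0
  m6: -11-,01-0
  m7: -11- ←essential
  m8: -00- ←essential
  m9: -00-,1--1
  m11: 1--1 ←essential
  m13: 1--1 ←essential
  m14: -11- ←essential
  m15: -11-,1--1
Essential: -00-, -11-, 1--1
Petrick residual → 0-00
Min cover (4 terms): b'c' + bc + a'c'd' + ad

4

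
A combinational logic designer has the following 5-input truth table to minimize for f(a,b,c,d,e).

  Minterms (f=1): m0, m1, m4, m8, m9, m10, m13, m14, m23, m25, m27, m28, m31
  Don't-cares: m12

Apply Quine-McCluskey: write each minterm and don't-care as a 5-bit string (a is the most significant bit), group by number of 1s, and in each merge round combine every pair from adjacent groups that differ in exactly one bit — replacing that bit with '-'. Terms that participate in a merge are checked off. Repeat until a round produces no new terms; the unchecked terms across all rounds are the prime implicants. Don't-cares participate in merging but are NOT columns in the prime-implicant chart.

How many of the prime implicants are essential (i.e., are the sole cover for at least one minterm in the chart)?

size-2^0 implicants → 00000(✓)  00001(✓)  00100(✓)  01000(✓)  01001(✓)  01010(✓)  01100(✓)  01101(✓)  01110(✓)  10111(✓)  11001(✓)  11011(✓)  11100(✓)  11111(✓)
size-2^1 implicants → -1001  -1100  0-000(✓)  0-001(✓)  0-100(✓)  00-00(✓)  0000-(✓)  01-00(✓)  01-01(✓)  01-10(✓)  010-0(✓)  0100-(✓)  011-0(✓)  0110-(✓)  1-111  11-11  110-1
size-2^2 implicants → 0--00  0-00-  01--0  01-0-
Unchecked terms (primes): -1001, -1100, 0--00, 0-00-, 01--0, 01-0-, 1-111, 11-11, 110-1
Minterm coverage:
  m0 ⊆ 0--00,0-00-
  m1 ⊆ 0-00- [E]
  m4 ⊆ 0--00 [E]
  m8 ⊆ 0--00,0-00-,01--0,01-0-
  m9 ⊆ -1001,0-00-,01-0-
  m10 ⊆ 01--0 [E]
  m13 ⊆ 01-0- [E]
  m14 ⊆ 01--0 [E]
  m23 ⊆ 1-111 [E]
  m25 ⊆ -1001,110-1
  m27 ⊆ 11-11,110-1
  m28 ⊆ -1100 [E]
  m31 ⊆ 1-111,11-11
E = {-1100, 0--00, 0-00-, 01--0, 01-0-, 1-111}

6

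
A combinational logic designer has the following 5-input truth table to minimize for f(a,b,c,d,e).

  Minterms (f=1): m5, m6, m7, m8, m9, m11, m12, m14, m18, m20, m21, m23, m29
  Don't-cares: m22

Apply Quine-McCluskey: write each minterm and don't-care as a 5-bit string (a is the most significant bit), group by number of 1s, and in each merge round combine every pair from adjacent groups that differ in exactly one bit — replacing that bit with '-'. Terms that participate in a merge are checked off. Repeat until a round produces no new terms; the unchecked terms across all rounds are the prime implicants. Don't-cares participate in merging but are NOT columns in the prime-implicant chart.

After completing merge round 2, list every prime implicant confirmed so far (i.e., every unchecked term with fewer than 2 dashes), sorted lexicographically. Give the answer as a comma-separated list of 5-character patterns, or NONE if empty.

0-110, 01-00, 010-1, 0100-, 011-0, 1-101, 10-10

[col 0] 00101*, 00110*, 00111*, 01000*, 01001*, 01011*, 01100*, 01110*, 10010*, 10100*, 10101*, 10110*, 10111*, 11101*
[col 1] -0101*, -0110*, -0111*, 0-110, 001-1*, 0011-*, 01-00, 010-1, 0100-, 011-0, 1-101, 10-10, 101-0*, 101-1*, 1010-*, 1011-*
[col 2] -01-1, -011-, 101--
Prime implicants: -01-1, -011-, 0-110, 01-00, 010-1, 0100-, 011-0, 1-101, 10-10, 101--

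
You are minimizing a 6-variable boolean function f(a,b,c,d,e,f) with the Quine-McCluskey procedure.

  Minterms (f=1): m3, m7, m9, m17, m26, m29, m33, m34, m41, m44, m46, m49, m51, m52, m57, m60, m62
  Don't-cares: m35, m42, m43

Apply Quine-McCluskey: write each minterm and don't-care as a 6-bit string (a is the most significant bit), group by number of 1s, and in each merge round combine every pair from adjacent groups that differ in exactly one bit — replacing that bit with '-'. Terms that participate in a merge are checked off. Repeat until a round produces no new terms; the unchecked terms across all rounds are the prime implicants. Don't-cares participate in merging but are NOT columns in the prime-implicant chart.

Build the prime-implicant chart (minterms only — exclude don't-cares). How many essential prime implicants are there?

10

size-2^0 implicants → 000011(✓)  000111(✓)  001001(✓)  010001(✓)  011010  011101  100001(✓)  100010(✓)  100011(✓)  101001(✓)  101010(✓)  101011(✓)  101100(✓)  101110(✓)  110001(✓)  110011(✓)  110100(✓)  111001(✓)  111100(✓)  111110(✓)
size-2^1 implicants → -00011  -01001  -10001  000-11  1-0001(✓)  1-0011(✓)  1-1001(✓)  1-1100(✓)  1-1110(✓)  10-001(✓)  10-010(✓)  10-011(✓)  1000-1(✓)  10001-(✓)  101-10  1010-1(✓)  10101-(✓)  1011-0(✓)  11-001(✓)  11-100  1100-1(✓)  1111-0(✓)
size-2^2 implicants → 1--001  1-00-1  1-11-0  10-0-1  10-01-
Unchecked terms (primes): -00011, -01001, -10001, 000-11, 011010, 011101, 1--001, 1-00-1, 1-11-0, 10-0-1, 10-01-, 101-10, 11-100
Minterm coverage:
  m3 ⊆ -00011,000-11
  m7 ⊆ 000-11 [E]
  m9 ⊆ -01001 [E]
  m17 ⊆ -10001 [E]
  m26 ⊆ 011010 [E]
  m29 ⊆ 011101 [E]
  m33 ⊆ 1--001,1-00-1,10-0-1
  m34 ⊆ 10-01- [E]
  m41 ⊆ -01001,1--001,10-0-1
  m44 ⊆ 1-11-0 [E]
  m46 ⊆ 1-11-0,101-10
  m49 ⊆ -10001,1--001,1-00-1
  m51 ⊆ 1-00-1 [E]
  m52 ⊆ 11-100 [E]
  m57 ⊆ 1--001 [E]
  m60 ⊆ 1-11-0,11-100
  m62 ⊆ 1-11-0 [E]
E = {-01001, -10001, 000-11, 011010, 011101, 1--001, 1-00-1, 1-11-0, 10-01-, 11-100}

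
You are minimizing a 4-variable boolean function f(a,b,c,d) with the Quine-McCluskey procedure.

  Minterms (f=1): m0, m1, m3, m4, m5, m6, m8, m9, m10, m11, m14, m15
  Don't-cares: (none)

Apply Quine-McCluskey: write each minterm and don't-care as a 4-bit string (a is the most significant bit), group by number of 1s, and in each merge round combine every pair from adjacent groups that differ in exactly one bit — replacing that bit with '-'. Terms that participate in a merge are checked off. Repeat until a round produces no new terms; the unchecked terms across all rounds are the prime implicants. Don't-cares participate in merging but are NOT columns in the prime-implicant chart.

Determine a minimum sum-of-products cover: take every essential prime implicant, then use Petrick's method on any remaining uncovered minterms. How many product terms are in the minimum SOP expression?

size-2^0 implicants → 0000(✓)  0001(✓)  0011(✓)  0100(✓)  0101(✓)  0110(✓)  1000(✓)  1001(✓)  1010(✓)  1011(✓)  1110(✓)  1111(✓)
size-2^1 implicants → -000(✓)  -001(✓)  -011(✓)  -110  0-00(✓)  0-01(✓)  00-1(✓)  000-(✓)  01-0  010-(✓)  1-10(✓)  1-11(✓)  10-0(✓)  10-1(✓)  100-(✓)  101-(✓)  111-(✓)
size-2^2 implicants → -0-1  -00-  0-0-  1-1-  10--
Unchecked terms (primes): -0-1, -00-, -110, 0-0-, 01-0, 1-1-, 10--
Minterm coverage:
  m0 ⊆ -00-,0-0-
  m1 ⊆ -0-1,-00-,0-0-
  m3 ⊆ -0-1 [E]
  m4 ⊆ 0-0-,01-0
  m5 ⊆ 0-0- [E]
  m6 ⊆ -110,01-0
  m8 ⊆ -00-,10--
  m9 ⊆ -0-1,-00-,10--
  m10 ⊆ 1-1-,10--
  m11 ⊆ -0-1,1-1-,10--
  m14 ⊆ -110,1-1-
  m15 ⊆ 1-1- [E]
E = {-0-1, 0-0-, 1-1-}
Petrick residual → -00-, -110
Cover = b'd + b'c' + bcd' + a'c' + ac  |cover|=5

5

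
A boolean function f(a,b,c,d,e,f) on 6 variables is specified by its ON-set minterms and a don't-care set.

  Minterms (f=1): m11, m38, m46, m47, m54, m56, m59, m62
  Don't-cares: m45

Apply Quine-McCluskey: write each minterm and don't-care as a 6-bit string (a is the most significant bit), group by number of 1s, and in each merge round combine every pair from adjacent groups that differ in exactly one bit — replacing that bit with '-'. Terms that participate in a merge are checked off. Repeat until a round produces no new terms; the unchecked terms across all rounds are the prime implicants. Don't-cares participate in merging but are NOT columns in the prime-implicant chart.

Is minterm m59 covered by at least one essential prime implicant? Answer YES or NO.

size-2^0 implicants → 001011  100110(✓)  101101(✓)  101110(✓)  101111(✓)  110110(✓)  111000  111011  111110(✓)
size-2^1 implicants → 1-0110(✓)  1-1110(✓)  10-110(✓)  1011-1  10111-  11-110(✓)
size-2^2 implicants → 1--110
Unchecked terms (primes): 001011, 1--110, 1011-1, 10111-, 111000, 111011
Minterm coverage:
  m11 ⊆ 001011 [E]
  m38 ⊆ 1--110 [E]
  m46 ⊆ 1--110,10111-
  m47 ⊆ 1011-1,10111-
  m54 ⊆ 1--110 [E]
  m56 ⊆ 111000 [E]
  m59 ⊆ 111011 [E]
  m62 ⊆ 1--110 [E]
E = {001011, 1--110, 111000, 111011}

YES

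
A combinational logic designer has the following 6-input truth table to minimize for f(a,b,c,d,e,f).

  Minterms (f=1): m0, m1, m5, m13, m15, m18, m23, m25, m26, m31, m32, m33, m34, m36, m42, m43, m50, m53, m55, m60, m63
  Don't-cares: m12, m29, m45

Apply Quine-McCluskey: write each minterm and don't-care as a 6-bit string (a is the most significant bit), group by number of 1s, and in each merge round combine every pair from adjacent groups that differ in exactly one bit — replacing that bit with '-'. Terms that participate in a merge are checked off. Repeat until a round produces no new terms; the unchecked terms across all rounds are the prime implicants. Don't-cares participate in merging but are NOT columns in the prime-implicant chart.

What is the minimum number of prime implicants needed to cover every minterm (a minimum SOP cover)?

size-2^0 implicants → 000000(✓)  000001(✓)  000101(✓)  001100(✓)  001101(✓)  001111(✓)  010010(✓)  010111(✓)  011001(✓)  011010(✓)  011101(✓)  011111(✓)  100000(✓)  100001(✓)  100010(✓)  100100(✓)  101010(✓)  101011(✓)  101101(✓)  110010(✓)  110101(✓)  110111(✓)  111100  111111(✓)
size-2^1 implicants → -00000(✓)  -00001(✓)  -01101  -10010  -10111(✓)  -11111(✓)  0-1101(✓)  0-1111(✓)  00-101  000-01  00000-(✓)  0011-1(✓)  00110-  01-010  01-111(✓)  011-01  0111-1(✓)  1-0010  10-010  100-00  1000-0  10000-(✓)  10101-  11-111(✓)  1101-1
size-2^2 implicants → -0000-  -1-111  0-11-1
Unchecked terms (primes): -0000-, -01101, -1-111, -10010, 0-11-1, 00-101, 000-01, 00110-, 01-010, 011-01, 1-0010, 10-010, 100-00, 1000-0, 10101-, 1101-1, 111100
Minterm coverage:
  m0 ⊆ -0000- [E]
  m1 ⊆ -0000-,000-01
  m5 ⊆ 00-101,000-01
  m13 ⊆ -01101,0-11-1,00-101,00110-
  m15 ⊆ 0-11-1 [E]
  m18 ⊆ -10010,01-010
  m23 ⊆ -1-111 [E]
  m25 ⊆ 011-01 [E]
  m26 ⊆ 01-010 [E]
  m31 ⊆ -1-111,0-11-1
  m32 ⊆ -0000-,100-00,1000-0
  m33 ⊆ -0000- [E]
  m34 ⊆ 1-0010,10-010,1000-0
  m36 ⊆ 100-00 [E]
  m42 ⊆ 10-010,10101-
  m43 ⊆ 10101- [E]
  m50 ⊆ -10010,1-0010
  m53 ⊆ 1101-1 [E]
  m55 ⊆ -1-111,1101-1
  m60 ⊆ 111100 [E]
  m63 ⊆ -1-111 [E]
E = {-0000-, -1-111, 0-11-1, 01-010, 011-01, 100-00, 10101-, 1101-1, 111100}
Petrick residual → 00-101, 1-0010
Cover = b'c'd'e' + bdef + a'cdf + a'b'de'f + a'bd'ef' + a'bce'f + ac'd'ef' + ab'c'e'f' + ab'cd'e + abc'df + abcde'f'  |cover|=11

11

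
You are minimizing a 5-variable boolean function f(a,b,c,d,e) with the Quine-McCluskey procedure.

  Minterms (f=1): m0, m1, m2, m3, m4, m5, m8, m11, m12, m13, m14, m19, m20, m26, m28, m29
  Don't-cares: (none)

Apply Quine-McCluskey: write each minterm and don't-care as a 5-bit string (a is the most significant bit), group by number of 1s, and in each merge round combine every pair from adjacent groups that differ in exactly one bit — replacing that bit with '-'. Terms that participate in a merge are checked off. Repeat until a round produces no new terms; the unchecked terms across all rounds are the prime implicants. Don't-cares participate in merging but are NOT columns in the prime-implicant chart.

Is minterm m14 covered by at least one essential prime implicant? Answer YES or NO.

Round 0: 00000✓ 00001✓ 00010✓ 00011✓ 00100✓ 00101✓ 01000✓ 01011✓ 01100✓ 01101✓ 01110✓ 10011✓ 10100✓ 11010 11100✓ 11101✓
Round 1: -0011 -0100✓ -1100✓ -1101✓ 0-000✓ 0-011 0-100✓ 0-101✓ 00-00✓ 00-01✓ 000-0✓ 000-1✓ 0000-✓ 0001-✓ 0010-✓ 01-00✓ 011-0 0110-✓ 1-100✓ 1110-✓
Round 2: --100 -110- 0--00 0-10- 00-0- 000--
PIs = {--100, -0011, -110-, 0--00, 0-011, 0-10-, 00-0-, 000--, 011-0, 11010}
Coverage chart:
  m0: 0--00,00-0-,000--
  m1: 00-0-,000--
  m2: 000-- ←essential
  m3: -0011,0-011,000--
  m4: --100,0--00,0-10-,00-0-
  m5: 0-10-,00-0-
  m8: 0--00 ←essential
  m11: 0-011 ←essential
  m12: --100,-110-,0--00,0-10-,011-0
  m13: -110-,0-10-
  m14: 011-0 ←essential
  m19: -0011 ←essential
  m20: --100 ←essential
  m26: 11010 ←essential
  m28: --100,-110-
  m29: -110- ←essential
Essential: --100, -0011, -110-, 0--00, 0-011, 000--, 011-0, 11010

YES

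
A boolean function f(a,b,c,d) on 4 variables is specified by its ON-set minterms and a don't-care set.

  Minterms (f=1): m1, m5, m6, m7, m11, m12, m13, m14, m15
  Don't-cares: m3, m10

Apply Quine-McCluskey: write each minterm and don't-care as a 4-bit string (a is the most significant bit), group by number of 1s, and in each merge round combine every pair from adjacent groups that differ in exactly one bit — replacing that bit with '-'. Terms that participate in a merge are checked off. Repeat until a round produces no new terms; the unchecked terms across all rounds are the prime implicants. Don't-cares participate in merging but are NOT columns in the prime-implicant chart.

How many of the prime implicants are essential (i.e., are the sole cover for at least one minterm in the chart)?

3

[col 0] 0001*, 0011*, 0101*, 0110*, 0111*, 1010*, 1011*, 1100*, 1101*, 1110*, 1111*
[col 1] -011*, -101*, -110*, -111*, 0-01*, 0-11*, 00-1*, 01-1*, 011-*, 1-10*, 1-11*, 101-*, 11-0*, 11-1*, 110-*, 111-*
[col 2] --11, -1-1, -11-, 0--1, 1-1-, 11--
Prime implicants: --11, -1-1, -11-, 0--1, 1-1-, 11--
PI chart (minterm → PIs covering it):
  1 | 0--1  (sole → essential)
  5 | -1-1,0--1
  6 | -11-  (sole → essential)
  7 | --11,-1-1,-11-,0--1
  11 | --11,1-1-
  12 | 11--  (sole → essential)
  13 | -1-1,11--
  14 | -11-,1-1-,11--
  15 | --11,-1-1,-11-,1-1-,11--
Essential prime implicants: -11-, 0--1, 11--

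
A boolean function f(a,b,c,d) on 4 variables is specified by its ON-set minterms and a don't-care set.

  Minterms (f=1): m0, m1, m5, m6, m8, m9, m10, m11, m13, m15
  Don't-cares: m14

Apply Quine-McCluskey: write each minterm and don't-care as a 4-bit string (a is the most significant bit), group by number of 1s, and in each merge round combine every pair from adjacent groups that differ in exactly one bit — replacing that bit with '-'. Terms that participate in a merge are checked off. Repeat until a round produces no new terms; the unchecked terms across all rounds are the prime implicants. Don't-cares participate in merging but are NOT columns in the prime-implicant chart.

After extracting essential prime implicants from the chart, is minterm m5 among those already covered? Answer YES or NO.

[col 0] 0000*, 0001*, 0101*, 0110*, 1000*, 1001*, 1010*, 1011*, 1101*, 1110*, 1111*
[col 1] -000*, -001*, -101*, -110, 0-01*, 000-*, 1-01*, 1-10*, 1-11*, 10-0*, 10-1*, 100-*, 101-*, 11-1*, 111-*
[col 2] --01, -00-, 1--1, 1-1-, 10--
Prime implicants: --01, -00-, -110, 1--1, 1-1-, 10--
PI chart (minterm → PIs covering it):
  0 | -00-  (sole → essential)
  1 | --01,-00-
  5 | --01  (sole → essential)
  6 | -110  (sole → essential)
  8 | -00-,10--
  9 | --01,-00-,1--1,10--
  10 | 1-1-,10--
  11 | 1--1,1-1-,10--
  13 | --01,1--1
  15 | 1--1,1-1-
Essential prime implicants: --01, -00-, -110

YES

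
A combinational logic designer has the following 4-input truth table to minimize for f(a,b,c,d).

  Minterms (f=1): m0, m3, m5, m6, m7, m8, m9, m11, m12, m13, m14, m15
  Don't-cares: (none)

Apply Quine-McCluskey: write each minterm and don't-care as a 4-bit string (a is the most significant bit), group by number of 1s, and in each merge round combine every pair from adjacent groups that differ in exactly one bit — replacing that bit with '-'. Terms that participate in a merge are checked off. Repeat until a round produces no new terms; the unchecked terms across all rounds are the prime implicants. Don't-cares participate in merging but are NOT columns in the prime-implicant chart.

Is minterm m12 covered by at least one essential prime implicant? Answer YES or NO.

NO

[col 0] 0000*, 0011*, 0101*, 0110*, 0111*, 1000*, 1001*, 1011*, 1100*, 1101*, 1110*, 1111*
[col 1] -000, -011*, -101*, -110*, -111*, 0-11*, 01-1*, 011-*, 1-00*, 1-01*, 1-11*, 10-1*, 100-*, 11-0*, 11-1*, 110-*, 111-*
[col 2] --11, -1-1, -11-, 1--1, 1-0-, 11--
Prime implicants: --11, -000, -1-1, -11-, 1--1, 1-0-, 11--
PI chart (minterm → PIs covering it):
  0 | -000  (sole → essential)
  3 | --11  (sole → essential)
  5 | -1-1  (sole → essential)
  6 | -11-  (sole → essential)
  7 | --11,-1-1,-11-
  8 | -000,1-0-
  9 | 1--1,1-0-
  11 | --11,1--1
  12 | 1-0-,11--
  13 | -1-1,1--1,1-0-,11--
  14 | -11-,11--
  15 | --11,-1-1,-11-,1--1,11--
Essential prime implicants: --11, -000, -1-1, -11-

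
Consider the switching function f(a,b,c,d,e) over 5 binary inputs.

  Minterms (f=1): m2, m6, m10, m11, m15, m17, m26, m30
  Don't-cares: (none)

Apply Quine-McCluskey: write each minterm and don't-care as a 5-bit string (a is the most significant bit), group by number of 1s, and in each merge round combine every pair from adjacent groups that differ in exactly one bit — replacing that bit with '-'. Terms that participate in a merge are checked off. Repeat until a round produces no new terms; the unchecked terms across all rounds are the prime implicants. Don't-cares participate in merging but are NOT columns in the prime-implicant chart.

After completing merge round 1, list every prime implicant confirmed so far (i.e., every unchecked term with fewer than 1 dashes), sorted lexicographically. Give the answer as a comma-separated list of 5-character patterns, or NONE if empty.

10001

[col 0] 00010*, 00110*, 01010*, 01011*, 01111*, 10001, 11010*, 11110*
[col 1] -1010, 0-010, 00-10, 01-11, 0101-, 11-10
Prime implicants: -1010, 0-010, 00-10, 01-11, 0101-, 10001, 11-10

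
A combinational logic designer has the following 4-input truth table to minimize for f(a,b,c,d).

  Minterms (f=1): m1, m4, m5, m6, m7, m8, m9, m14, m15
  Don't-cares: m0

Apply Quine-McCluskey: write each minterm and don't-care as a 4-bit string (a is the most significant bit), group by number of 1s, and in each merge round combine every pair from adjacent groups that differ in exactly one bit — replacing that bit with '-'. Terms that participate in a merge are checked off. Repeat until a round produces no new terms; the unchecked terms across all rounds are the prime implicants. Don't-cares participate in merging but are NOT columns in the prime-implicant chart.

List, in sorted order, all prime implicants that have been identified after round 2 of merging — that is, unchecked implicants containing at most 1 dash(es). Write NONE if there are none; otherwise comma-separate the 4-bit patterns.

[col 0] 0000*, 0001*, 0100*, 0101*, 0110*, 0111*, 1000*, 1001*, 1110*, 1111*
[col 1] -000*, -001*, -110*, -111*, 0-00*, 0-01*, 000-*, 01-0*, 01-1*, 010-*, 011-*, 100-*, 111-*
[col 2] -00-, -11-, 0-0-, 01--
Prime implicants: -00-, -11-, 0-0-, 01--

NONE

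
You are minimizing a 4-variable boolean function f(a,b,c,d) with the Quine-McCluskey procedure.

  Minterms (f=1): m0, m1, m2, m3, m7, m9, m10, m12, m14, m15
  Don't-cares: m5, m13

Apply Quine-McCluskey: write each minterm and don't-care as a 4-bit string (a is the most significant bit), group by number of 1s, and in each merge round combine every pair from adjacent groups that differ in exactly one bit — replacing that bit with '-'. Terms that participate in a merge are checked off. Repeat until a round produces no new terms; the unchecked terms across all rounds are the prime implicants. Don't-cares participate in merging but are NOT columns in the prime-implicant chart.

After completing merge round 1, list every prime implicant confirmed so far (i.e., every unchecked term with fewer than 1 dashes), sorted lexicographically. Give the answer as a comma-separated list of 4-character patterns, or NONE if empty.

NONE

[col 0] 0000*, 0001*, 0010*, 0011*, 0101*, 0111*, 1001*, 1010*, 1100*, 1101*, 1110*, 1111*
[col 1] -001*, -010, -101*, -111*, 0-01*, 0-11*, 00-0*, 00-1*, 000-*, 001-*, 01-1*, 1-01*, 1-10, 11-0*, 11-1*, 110-*, 111-*
[col 2] --01, -1-1, 0--1, 00--, 11--
Prime implicants: --01, -010, -1-1, 0--1, 00--, 1-10, 11--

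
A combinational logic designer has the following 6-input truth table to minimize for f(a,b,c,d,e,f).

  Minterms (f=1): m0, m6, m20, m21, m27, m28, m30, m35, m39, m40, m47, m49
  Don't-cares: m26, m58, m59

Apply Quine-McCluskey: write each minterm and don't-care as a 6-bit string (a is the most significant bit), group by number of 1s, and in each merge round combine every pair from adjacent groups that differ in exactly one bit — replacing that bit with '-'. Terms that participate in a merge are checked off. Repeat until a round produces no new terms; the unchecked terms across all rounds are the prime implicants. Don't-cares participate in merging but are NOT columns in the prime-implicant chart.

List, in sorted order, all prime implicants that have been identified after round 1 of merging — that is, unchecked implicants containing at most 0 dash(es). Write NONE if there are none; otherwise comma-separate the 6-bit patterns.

size-2^0 implicants → 000000  000110  010100(✓)  010101(✓)  011010(✓)  011011(✓)  011100(✓)  011110(✓)  100011(✓)  100111(✓)  101000  101111(✓)  110001  111010(✓)  111011(✓)
size-2^1 implicants → -11010(✓)  -11011(✓)  01-100  01010-  011-10  01101-(✓)  0111-0  10-111  100-11  11101-(✓)
size-2^2 implicants → -1101-
Unchecked terms (primes): -1101-, 000000, 000110, 01-100, 01010-, 011-10, 0111-0, 10-111, 100-11, 101000, 110001

000000, 000110, 101000, 110001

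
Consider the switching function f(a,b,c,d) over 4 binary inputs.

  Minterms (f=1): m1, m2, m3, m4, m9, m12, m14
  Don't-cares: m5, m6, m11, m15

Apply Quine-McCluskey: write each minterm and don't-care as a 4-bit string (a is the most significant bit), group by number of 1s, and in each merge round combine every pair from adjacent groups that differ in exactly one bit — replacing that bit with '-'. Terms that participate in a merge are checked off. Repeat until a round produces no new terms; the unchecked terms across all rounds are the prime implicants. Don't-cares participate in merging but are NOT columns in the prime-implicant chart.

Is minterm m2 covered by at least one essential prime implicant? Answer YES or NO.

[col 0] 0001*, 0010*, 0011*, 0100*, 0101*, 0110*, 1001*, 1011*, 1100*, 1110*, 1111*
[col 1] -001*, -011*, -100*, -110*, 0-01, 0-10, 00-1*, 001-, 01-0*, 010-, 1-11, 10-1*, 11-0*, 111-
[col 2] -0-1, -1-0
Prime implicants: -0-1, -1-0, 0-01, 0-10, 001-, 010-, 1-11, 111-
PI chart (minterm → PIs covering it):
  1 | -0-1,0-01
  2 | 0-10,001-
  3 | -0-1,001-
  4 | -1-0,010-
  9 | -0-1  (sole → essential)
  12 | -1-0  (sole → essential)
  14 | -1-0,111-
Essential prime implicants: -0-1, -1-0

NO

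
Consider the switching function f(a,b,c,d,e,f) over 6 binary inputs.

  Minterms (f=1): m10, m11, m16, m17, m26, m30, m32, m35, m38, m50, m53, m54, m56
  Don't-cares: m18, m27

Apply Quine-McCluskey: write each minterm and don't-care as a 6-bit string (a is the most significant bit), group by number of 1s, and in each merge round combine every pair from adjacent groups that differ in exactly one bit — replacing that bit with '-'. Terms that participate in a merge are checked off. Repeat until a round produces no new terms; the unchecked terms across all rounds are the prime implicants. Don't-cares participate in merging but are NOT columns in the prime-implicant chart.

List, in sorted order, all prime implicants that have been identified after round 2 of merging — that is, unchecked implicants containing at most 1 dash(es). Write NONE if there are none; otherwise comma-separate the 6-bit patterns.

Round 0: 001010✓ 001011✓ 010000✓ 010001✓ 010010✓ 011010✓ 011011✓ 011110✓ 100000 100011 100110✓ 110010✓ 110101 110110✓ 111000
Round 1: -10010 0-1010✓ 0-1011✓ 00101-✓ 01-010 0100-0 01000- 011-10 01101-✓ 1-0110 110-10
Round 2: 0-101-
PIs = {-10010, 0-101-, 01-010, 0100-0, 01000-, 011-10, 1-0110, 100000, 100011, 110-10, 110101, 111000}

-10010, 01-010, 0100-0, 01000-, 011-10, 1-0110, 100000, 100011, 110-10, 110101, 111000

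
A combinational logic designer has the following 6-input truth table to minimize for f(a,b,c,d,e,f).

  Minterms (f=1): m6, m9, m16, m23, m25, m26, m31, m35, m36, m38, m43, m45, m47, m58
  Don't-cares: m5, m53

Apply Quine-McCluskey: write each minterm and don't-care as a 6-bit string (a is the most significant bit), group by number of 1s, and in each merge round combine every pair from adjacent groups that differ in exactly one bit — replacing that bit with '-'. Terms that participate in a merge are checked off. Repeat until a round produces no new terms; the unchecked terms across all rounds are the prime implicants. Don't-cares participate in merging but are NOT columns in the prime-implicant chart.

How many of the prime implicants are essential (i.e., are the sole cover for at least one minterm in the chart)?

8

size-2^0 implicants → 000101  000110(✓)  001001(✓)  010000  010111(✓)  011001(✓)  011010(✓)  011111(✓)  100011(✓)  100100(✓)  100110(✓)  101011(✓)  101101(✓)  101111(✓)  110101  111010(✓)
size-2^1 implicants → -00110  -11010  0-1001  01-111  10-011  1001-0  101-11  1011-1
Unchecked terms (primes): -00110, -11010, 0-1001, 000101, 01-111, 010000, 10-011, 1001-0, 101-11, 1011-1, 110101
Minterm coverage:
  m6 ⊆ -00110 [E]
  m9 ⊆ 0-1001 [E]
  m16 ⊆ 010000 [E]
  m23 ⊆ 01-111 [E]
  m25 ⊆ 0-1001 [E]
  m26 ⊆ -11010 [E]
  m31 ⊆ 01-111 [E]
  m35 ⊆ 10-011 [E]
  m36 ⊆ 1001-0 [E]
  m38 ⊆ -00110,1001-0
  m43 ⊆ 10-011,101-11
  m45 ⊆ 1011-1 [E]
  m47 ⊆ 101-11,1011-1
  m58 ⊆ -11010 [E]
E = {-00110, -11010, 0-1001, 01-111, 010000, 10-011, 1001-0, 1011-1}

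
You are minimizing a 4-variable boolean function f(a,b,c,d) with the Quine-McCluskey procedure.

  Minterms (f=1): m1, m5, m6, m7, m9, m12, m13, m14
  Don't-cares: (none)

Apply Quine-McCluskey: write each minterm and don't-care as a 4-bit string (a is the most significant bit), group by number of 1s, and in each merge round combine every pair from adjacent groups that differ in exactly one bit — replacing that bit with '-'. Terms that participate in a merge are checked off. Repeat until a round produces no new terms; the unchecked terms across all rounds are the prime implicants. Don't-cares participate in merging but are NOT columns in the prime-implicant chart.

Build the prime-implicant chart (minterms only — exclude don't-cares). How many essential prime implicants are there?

1

size-2^0 implicants → 0001(✓)  0101(✓)  0110(✓)  0111(✓)  1001(✓)  1100(✓)  1101(✓)  1110(✓)
size-2^1 implicants → -001(✓)  -101(✓)  -110  0-01(✓)  01-1  011-  1-01(✓)  11-0  110-
size-2^2 implicants → --01
Unchecked terms (primes): --01, -110, 01-1, 011-, 11-0, 110-
Minterm coverage:
  m1 ⊆ --01 [E]
  m5 ⊆ --01,01-1
  m6 ⊆ -110,011-
  m7 ⊆ 01-1,011-
  m9 ⊆ --01 [E]
  m12 ⊆ 11-0,110-
  m13 ⊆ --01,110-
  m14 ⊆ -110,11-0
E = {--01}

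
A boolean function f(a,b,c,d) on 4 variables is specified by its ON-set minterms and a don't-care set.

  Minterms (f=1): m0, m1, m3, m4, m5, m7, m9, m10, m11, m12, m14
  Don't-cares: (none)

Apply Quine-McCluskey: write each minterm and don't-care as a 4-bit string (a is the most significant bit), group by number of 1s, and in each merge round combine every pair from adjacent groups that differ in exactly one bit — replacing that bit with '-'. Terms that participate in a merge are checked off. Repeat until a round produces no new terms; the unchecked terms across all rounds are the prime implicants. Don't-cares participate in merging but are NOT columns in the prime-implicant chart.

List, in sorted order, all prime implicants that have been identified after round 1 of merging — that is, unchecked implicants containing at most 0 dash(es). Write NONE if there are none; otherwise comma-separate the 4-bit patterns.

NONE

[col 0] 0000*, 0001*, 0011*, 0100*, 0101*, 0111*, 1001*, 1010*, 1011*, 1100*, 1110*
[col 1] -001*, -011*, -100, 0-00*, 0-01*, 0-11*, 00-1*, 000-*, 01-1*, 010-*, 1-10, 10-1*, 101-, 11-0
[col 2] -0-1, 0--1, 0-0-
Prime implicants: -0-1, -100, 0--1, 0-0-, 1-10, 101-, 11-0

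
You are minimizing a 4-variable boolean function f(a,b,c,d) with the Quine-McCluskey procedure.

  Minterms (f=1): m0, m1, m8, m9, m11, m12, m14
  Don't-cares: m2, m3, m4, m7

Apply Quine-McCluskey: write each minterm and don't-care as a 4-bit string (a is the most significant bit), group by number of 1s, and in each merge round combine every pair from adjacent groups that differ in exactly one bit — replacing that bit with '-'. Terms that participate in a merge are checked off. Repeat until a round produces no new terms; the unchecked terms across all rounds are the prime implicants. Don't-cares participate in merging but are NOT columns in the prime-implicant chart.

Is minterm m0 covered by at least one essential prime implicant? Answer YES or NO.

Round 0: 0000✓ 0001✓ 0010✓ 0011✓ 0100✓ 0111✓ 1000✓ 1001✓ 1011✓ 1100✓ 1110✓
Round 1: -000✓ -001✓ -011✓ -100✓ 0-00✓ 0-11 00-0✓ 00-1✓ 000-✓ 001-✓ 1-00✓ 10-1✓ 100-✓ 11-0
Round 2: --00 -0-1 -00- 00--
PIs = {--00, -0-1, -00-, 0-11, 00--, 11-0}
Coverage chart:
  m0: --00,-00-,00--
  m1: -0-1,-00-,00--
  m8: --00,-00-
  m9: -0-1,-00-
  m11: -0-1 ←essential
  m12: --00,11-0
  m14: 11-0 ←essential
Essential: -0-1, 11-0

NO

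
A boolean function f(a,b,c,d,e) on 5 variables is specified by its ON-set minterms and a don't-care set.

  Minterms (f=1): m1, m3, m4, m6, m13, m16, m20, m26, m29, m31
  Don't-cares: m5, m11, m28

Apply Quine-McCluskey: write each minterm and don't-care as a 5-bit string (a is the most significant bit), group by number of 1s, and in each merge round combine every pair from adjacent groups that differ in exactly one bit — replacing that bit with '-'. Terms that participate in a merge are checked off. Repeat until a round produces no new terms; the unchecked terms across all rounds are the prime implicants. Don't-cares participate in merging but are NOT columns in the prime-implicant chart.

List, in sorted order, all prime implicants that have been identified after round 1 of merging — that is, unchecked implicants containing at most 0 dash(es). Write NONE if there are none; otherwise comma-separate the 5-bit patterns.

size-2^0 implicants → 00001(✓)  00011(✓)  00100(✓)  00101(✓)  00110(✓)  01011(✓)  01101(✓)  10000(✓)  10100(✓)  11010  11100(✓)  11101(✓)  11111(✓)
size-2^1 implicants → -0100  -1101  0-011  0-101  00-01  000-1  001-0  0010-  1-100  10-00  111-1  1110-
Unchecked terms (primes): -0100, -1101, 0-011, 0-101, 00-01, 000-1, 001-0, 0010-, 1-100, 10-00, 11010, 111-1, 1110-

11010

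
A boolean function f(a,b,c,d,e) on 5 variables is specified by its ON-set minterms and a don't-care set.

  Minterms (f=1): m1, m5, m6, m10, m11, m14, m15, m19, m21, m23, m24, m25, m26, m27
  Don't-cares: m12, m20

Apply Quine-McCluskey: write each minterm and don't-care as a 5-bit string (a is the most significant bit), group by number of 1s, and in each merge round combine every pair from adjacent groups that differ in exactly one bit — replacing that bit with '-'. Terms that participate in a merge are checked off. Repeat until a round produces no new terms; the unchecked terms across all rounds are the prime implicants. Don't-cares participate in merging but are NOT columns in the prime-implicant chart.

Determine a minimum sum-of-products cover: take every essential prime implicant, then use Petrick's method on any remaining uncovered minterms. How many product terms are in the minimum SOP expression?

size-2^0 implicants → 00001(✓)  00101(✓)  00110(✓)  01010(✓)  01011(✓)  01100(✓)  01110(✓)  01111(✓)  10011(✓)  10100(✓)  10101(✓)  10111(✓)  11000(✓)  11001(✓)  11010(✓)  11011(✓)
size-2^1 implicants → -0101  -1010(✓)  -1011(✓)  0-110  00-01  01-10(✓)  01-11(✓)  0101-(✓)  011-0  0111-(✓)  1-011  10-11  101-1  1010-  110-0(✓)  110-1(✓)  1100-(✓)  1101-(✓)
size-2^2 implicants → -101-  01-1-  110--
Unchecked terms (primes): -0101, -101-, 0-110, 00-01, 01-1-, 011-0, 1-011, 10-11, 101-1, 1010-, 110--
Minterm coverage:
  m1 ⊆ 00-01 [E]
  m5 ⊆ -0101,00-01
  m6 ⊆ 0-110 [E]
  m10 ⊆ -101-,01-1-
  m11 ⊆ -101-,01-1-
  m14 ⊆ 0-110,01-1-,011-0
  m15 ⊆ 01-1- [E]
  m19 ⊆ 1-011,10-11
  m21 ⊆ -0101,101-1,1010-
  m23 ⊆ 10-11,101-1
  m24 ⊆ 110-- [E]
  m25 ⊆ 110-- [E]
  m26 ⊆ -101-,110--
  m27 ⊆ -101-,1-011,110--
E = {0-110, 00-01, 01-1-, 110--}
Petrick residual → -0101, 10-11
Cover = b'cd'e + a'cde' + a'b'd'e + a'bd + ab'de + abc'  |cover|=6

6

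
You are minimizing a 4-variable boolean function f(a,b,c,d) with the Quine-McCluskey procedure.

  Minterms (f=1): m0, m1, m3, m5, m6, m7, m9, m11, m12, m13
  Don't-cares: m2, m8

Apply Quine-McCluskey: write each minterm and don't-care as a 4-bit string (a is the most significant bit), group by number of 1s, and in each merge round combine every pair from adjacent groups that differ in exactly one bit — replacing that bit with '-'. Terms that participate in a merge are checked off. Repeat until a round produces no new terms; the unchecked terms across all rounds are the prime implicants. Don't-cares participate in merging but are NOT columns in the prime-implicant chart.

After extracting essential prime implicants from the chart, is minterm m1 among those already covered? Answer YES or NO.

YES

size-2^0 implicants → 0000(✓)  0001(✓)  0010(✓)  0011(✓)  0101(✓)  0110(✓)  0111(✓)  1000(✓)  1001(✓)  1011(✓)  1100(✓)  1101(✓)
size-2^1 implicants → -000(✓)  -001(✓)  -011(✓)  -101(✓)  0-01(✓)  0-10(✓)  0-11(✓)  00-0(✓)  00-1(✓)  000-(✓)  001-(✓)  01-1(✓)  011-(✓)  1-00(✓)  1-01(✓)  10-1(✓)  100-(✓)  110-(✓)
size-2^2 implicants → --01  -0-1  -00-  0--1  0-1-  00--  1-0-
Unchecked terms (primes): --01, -0-1, -00-, 0--1, 0-1-, 00--, 1-0-
Minterm coverage:
  m0 ⊆ -00-,00--
  m1 ⊆ --01,-0-1,-00-,0--1,00--
  m3 ⊆ -0-1,0--1,0-1-,00--
  m5 ⊆ --01,0--1
  m6 ⊆ 0-1- [E]
  m7 ⊆ 0--1,0-1-
  m9 ⊆ --01,-0-1,-00-,1-0-
  m11 ⊆ -0-1 [E]
  m12 ⊆ 1-0- [E]
  m13 ⊆ --01,1-0-
E = {-0-1, 0-1-, 1-0-}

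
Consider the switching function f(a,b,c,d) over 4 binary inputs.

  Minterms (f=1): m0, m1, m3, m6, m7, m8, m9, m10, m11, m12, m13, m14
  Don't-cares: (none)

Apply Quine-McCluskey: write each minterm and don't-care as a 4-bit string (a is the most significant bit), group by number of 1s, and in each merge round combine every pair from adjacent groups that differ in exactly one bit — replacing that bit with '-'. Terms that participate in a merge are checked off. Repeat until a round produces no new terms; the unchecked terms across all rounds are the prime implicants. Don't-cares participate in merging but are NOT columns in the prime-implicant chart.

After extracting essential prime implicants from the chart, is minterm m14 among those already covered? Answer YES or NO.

size-2^0 implicants → 0000(✓)  0001(✓)  0011(✓)  0110(✓)  0111(✓)  1000(✓)  1001(✓)  1010(✓)  1011(✓)  1100(✓)  1101(✓)  1110(✓)
size-2^1 implicants → -000(✓)  -001(✓)  -011(✓)  -110  0-11  00-1(✓)  000-(✓)  011-  1-00(✓)  1-01(✓)  1-10(✓)  10-0(✓)  10-1(✓)  100-(✓)  101-(✓)  11-0(✓)  110-(✓)
size-2^2 implicants → -0-1  -00-  1--0  1-0-  10--
Unchecked terms (primes): -0-1, -00-, -110, 0-11, 011-, 1--0, 1-0-, 10--
Minterm coverage:
  m0 ⊆ -00- [E]
  m1 ⊆ -0-1,-00-
  m3 ⊆ -0-1,0-11
  m6 ⊆ -110,011-
  m7 ⊆ 0-11,011-
  m8 ⊆ -00-,1--0,1-0-,10--
  m9 ⊆ -0-1,-00-,1-0-,10--
  m10 ⊆ 1--0,10--
  m11 ⊆ -0-1,10--
  m12 ⊆ 1--0,1-0-
  m13 ⊆ 1-0- [E]
  m14 ⊆ -110,1--0
E = {-00-, 1-0-}

NO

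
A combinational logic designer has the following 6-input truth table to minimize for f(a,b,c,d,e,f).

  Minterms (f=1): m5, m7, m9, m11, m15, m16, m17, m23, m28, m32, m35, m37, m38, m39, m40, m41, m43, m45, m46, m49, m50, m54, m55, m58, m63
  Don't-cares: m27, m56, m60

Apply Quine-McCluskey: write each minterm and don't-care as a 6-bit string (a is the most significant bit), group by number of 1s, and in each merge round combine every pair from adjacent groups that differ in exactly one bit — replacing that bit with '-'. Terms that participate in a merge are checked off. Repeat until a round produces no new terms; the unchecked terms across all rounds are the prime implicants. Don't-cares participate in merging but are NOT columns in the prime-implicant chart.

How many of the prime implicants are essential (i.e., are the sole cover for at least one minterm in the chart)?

size-2^0 implicants → 000101(✓)  000111(✓)  001001(✓)  001011(✓)  001111(✓)  010000(✓)  010001(✓)  010111(✓)  011011(✓)  011100(✓)  100000(✓)  100011(✓)  100101(✓)  100110(✓)  100111(✓)  101000(✓)  101001(✓)  101011(✓)  101101(✓)  101110(✓)  110001(✓)  110010(✓)  110110(✓)  110111(✓)  111000(✓)  111010(✓)  111100(✓)  111111(✓)
size-2^1 implicants → -00101(✓)  -00111(✓)  -01001(✓)  -01011(✓)  -10001  -10111(✓)  -11100  0-0111(✓)  0-1011  00-111  0001-1(✓)  001-11  0010-1(✓)  01000-  1-0110(✓)  1-0111(✓)  1-1000  10-000  10-011  10-101  10-110  100-11  1001-1(✓)  10011-(✓)  101-01  1010-1(✓)  10100-  11-010  11-111  110-10  11011-(✓)  111-00  1110-0
size-2^2 implicants → --0111  -001-1  -010-1  1-011-
Unchecked terms (primes): --0111, -001-1, -010-1, -10001, -11100, 0-1011, 00-111, 001-11, 01000-, 1-011-, 1-1000, 10-000, 10-011, 10-101, 10-110, 100-11, 101-01, 10100-, 11-010, 11-111, 110-10, 111-00, 1110-0
Minterm coverage:
  m5 ⊆ -001-1 [E]
  m7 ⊆ --0111,-001-1,00-111
  m9 ⊆ -010-1 [E]
  m11 ⊆ -010-1,0-1011,001-11
  m15 ⊆ 00-111,001-11
  m16 ⊆ 01000- [E]
  m17 ⊆ -10001,01000-
  m23 ⊆ --0111 [E]
  m28 ⊆ -11100 [E]
  m32 ⊆ 10-000 [E]
  m35 ⊆ 10-011,100-11
  m37 ⊆ -001-1,10-101
  m38 ⊆ 1-011-,10-110
  m39 ⊆ --0111,-001-1,1-011-,100-11
  m40 ⊆ 1-1000,10-000,10100-
  m41 ⊆ -010-1,101-01,10100-
  m43 ⊆ -010-1,10-011
  m45 ⊆ 10-101,101-01
  m46 ⊆ 10-110 [E]
  m49 ⊆ -10001 [E]
  m50 ⊆ 11-010,110-10
  m54 ⊆ 1-011-,110-10
  m55 ⊆ --0111,1-011-,11-111
  m58 ⊆ 11-010,1110-0
  m63 ⊆ 11-111 [E]
E = {--0111, -001-1, -010-1, -10001, -11100, 01000-, 10-000, 10-110, 11-111}

9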